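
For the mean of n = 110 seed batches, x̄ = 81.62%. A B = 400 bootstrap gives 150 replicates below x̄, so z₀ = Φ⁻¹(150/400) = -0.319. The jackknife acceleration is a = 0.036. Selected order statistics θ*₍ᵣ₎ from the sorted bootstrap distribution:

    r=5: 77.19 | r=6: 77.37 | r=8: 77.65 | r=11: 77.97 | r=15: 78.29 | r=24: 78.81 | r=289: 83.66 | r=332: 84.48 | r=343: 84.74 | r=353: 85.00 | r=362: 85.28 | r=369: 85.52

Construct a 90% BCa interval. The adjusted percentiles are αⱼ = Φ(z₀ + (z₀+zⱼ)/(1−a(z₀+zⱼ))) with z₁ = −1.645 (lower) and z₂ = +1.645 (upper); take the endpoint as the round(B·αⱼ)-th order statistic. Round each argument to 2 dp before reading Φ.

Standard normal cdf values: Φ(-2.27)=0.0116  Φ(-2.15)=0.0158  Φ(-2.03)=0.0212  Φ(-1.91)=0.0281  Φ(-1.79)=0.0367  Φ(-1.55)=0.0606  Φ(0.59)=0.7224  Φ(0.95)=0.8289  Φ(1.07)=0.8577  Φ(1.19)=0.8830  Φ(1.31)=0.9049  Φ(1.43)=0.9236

Lower: z₀ + z₁ = -0.319 + (-1.645) = -1.964; 1 − a(z₀+z₁) = 1 − (0.036)(-1.964) = 1.0707; argument = -0.319 + (-1.964)/1.0707 = -2.1533 → -2.15.
α₁ = Φ(-2.15) = 0.0158; rank = round(400 × 0.0158) = 6; θ*₍6₎ = 77.37.
Upper: z₀ + z₂ = 1.326; 1 − a(z₀+z₂) = 0.9523; argument = 1.0735 → 1.07; α₂ = 0.8577; rank = 343; θ*₍343₎ = 84.74.

(77.37, 84.74)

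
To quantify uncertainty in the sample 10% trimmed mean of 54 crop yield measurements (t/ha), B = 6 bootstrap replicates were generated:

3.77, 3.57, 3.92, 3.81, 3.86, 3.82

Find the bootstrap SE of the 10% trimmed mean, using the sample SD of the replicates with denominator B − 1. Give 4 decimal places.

SE* = 0.1199

Bootstrap SE is the standard deviation of the 6 replicate 10% trimmed means.
Mean of replicates: (3.77 + 3.57 + 3.92 + 3.81 + 3.86 + 3.82) / 6 = 22.75000 / 6 = 3.79167
Sum of squared deviations: (−0.02167)² + (−0.22167)² + (+0.12833)² + (+0.01833)² + (+0.06833)² + (+0.02833)² = 0.07188
Variance = 0.07188 / 5 = 0.01438
SE* = √0.01438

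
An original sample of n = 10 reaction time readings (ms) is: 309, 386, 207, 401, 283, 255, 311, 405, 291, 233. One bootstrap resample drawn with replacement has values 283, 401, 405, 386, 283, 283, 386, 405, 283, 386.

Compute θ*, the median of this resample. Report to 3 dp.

Sorted: 283, 283, 283, 283, 386, 386, 386, 401, 405, 405
Median = average of the two middle values = 386.000

θ* = 386.000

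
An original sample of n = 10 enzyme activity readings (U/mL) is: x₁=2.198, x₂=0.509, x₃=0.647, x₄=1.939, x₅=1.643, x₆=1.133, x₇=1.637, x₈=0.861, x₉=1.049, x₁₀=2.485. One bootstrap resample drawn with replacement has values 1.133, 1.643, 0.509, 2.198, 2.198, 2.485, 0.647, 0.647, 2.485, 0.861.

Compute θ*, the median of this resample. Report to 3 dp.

θ* = 1.388

Sorted: 0.509, 0.647, 0.647, 0.861, 1.133, 1.643, 2.198, 2.198, 2.485, 2.485
Median = average of the two middle values = 1.388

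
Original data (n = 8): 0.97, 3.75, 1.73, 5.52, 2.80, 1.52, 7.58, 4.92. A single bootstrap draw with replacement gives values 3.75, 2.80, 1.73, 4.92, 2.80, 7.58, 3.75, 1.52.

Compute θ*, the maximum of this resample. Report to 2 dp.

θ* = 7.58

Maximum = 7.58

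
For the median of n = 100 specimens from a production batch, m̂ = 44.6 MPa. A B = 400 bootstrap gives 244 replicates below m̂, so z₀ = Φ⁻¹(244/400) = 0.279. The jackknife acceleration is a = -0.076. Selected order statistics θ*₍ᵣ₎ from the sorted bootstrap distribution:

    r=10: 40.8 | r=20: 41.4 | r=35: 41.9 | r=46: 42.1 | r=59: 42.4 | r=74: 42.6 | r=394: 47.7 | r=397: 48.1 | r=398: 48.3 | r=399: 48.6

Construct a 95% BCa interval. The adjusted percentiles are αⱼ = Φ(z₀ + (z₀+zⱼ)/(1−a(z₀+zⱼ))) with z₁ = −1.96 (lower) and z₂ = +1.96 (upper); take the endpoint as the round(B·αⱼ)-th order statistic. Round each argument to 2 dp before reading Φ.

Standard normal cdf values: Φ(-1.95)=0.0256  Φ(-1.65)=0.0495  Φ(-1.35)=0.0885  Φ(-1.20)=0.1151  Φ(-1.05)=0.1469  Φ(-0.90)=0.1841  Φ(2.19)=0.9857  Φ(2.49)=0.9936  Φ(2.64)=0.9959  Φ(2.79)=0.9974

Lower: z₀ + z₁ = 0.279 + (-1.960) = -1.681; 1 − a(z₀+z₁) = 1 − (-0.076)(-1.681) = 0.8722; argument = 0.279 + (-1.681)/0.8722 = -1.6482 → -1.65.
α₁ = Φ(-1.65) = 0.0495; rank = round(400 × 0.0495) = 20; θ*₍20₎ = 41.4.
Upper: z₀ + z₂ = 2.239; 1 − a(z₀+z₂) = 1.1702; argument = 2.1924 → 2.19; α₂ = 0.9857; rank = 394; θ*₍394₎ = 47.7.

(41.4, 47.7)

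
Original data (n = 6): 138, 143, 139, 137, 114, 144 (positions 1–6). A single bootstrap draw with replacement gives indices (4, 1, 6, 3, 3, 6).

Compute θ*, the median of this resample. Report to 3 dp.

Resample values: 137, 138, 144, 139, 139, 144.
Sorted: 137, 138, 139, 139, 144, 144
Median = average of the two middle values = 139.000

θ* = 139.000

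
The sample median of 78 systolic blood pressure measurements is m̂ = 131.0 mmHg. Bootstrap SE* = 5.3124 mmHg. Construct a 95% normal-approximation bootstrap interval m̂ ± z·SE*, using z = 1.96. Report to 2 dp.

Margin = 1.96 × 5.3124 = 10.412
Interval: 131.0 ± 10.412

(120.59, 141.41)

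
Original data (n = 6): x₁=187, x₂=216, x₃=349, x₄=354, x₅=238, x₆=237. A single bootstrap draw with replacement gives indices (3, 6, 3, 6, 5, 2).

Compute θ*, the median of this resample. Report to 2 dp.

θ* = 237.50

Resample values: 349, 237, 349, 237, 238, 216.
Sorted: 216, 237, 237, 238, 349, 349
Median = average of the two middle values = 237.50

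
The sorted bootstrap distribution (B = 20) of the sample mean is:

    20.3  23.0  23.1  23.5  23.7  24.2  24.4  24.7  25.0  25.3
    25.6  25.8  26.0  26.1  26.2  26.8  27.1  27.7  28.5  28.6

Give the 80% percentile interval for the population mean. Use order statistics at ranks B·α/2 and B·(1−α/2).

α = 0.20; lower rank = 20 × 0.100 = 2; upper rank = 20 × 0.900 = 18.
The 2nd smallest replicate is 23.0; the 18th is 27.7.

(23.0, 27.7)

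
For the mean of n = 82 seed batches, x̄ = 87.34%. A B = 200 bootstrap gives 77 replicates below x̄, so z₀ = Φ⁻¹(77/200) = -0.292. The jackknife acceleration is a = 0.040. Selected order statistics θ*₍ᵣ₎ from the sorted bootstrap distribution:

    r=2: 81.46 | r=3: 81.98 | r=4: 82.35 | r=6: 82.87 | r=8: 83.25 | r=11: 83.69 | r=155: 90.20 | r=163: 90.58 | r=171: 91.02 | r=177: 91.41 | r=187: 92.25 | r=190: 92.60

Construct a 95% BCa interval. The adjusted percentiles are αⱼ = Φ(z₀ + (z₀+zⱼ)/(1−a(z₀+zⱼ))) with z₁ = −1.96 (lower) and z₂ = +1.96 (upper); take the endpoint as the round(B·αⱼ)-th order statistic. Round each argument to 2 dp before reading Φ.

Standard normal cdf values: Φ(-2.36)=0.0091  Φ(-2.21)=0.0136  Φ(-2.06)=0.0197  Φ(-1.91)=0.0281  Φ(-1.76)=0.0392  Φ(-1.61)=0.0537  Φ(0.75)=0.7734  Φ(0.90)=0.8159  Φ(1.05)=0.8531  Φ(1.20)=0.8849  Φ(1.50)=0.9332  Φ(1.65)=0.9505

(81.46, 92.25)

Lower: z₀ + z₁ = -0.292 + (-1.960) = -2.252; 1 − a(z₀+z₁) = 1 − (0.040)(-2.252) = 1.0901; argument = -0.292 + (-2.252)/1.0901 = -2.3579 → -2.36.
α₁ = Φ(-2.36) = 0.0091; rank = round(200 × 0.0091) = 2; θ*₍2₎ = 81.46.
Upper: z₀ + z₂ = 1.668; 1 − a(z₀+z₂) = 0.9333; argument = 1.4952 → 1.50; α₂ = 0.9332; rank = 187; θ*₍187₎ = 92.25.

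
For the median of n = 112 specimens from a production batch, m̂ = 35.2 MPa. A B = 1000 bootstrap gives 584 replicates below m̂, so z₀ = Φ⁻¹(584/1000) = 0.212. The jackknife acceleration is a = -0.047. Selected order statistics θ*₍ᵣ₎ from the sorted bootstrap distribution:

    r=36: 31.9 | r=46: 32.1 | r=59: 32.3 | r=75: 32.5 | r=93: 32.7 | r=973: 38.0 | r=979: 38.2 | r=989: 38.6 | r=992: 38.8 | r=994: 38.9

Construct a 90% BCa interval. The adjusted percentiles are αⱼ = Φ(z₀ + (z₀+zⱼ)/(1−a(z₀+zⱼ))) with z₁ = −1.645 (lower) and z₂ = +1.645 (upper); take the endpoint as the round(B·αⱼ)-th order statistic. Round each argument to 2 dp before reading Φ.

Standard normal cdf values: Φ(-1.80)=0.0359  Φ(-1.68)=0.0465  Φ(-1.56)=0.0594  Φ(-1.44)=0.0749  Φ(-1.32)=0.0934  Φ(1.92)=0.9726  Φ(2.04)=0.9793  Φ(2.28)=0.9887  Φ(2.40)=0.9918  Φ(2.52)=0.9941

Lower: z₀ + z₁ = 0.212 + (-1.645) = -1.433; 1 − a(z₀+z₁) = 1 − (-0.047)(-1.433) = 0.9326; argument = 0.212 + (-1.433)/0.9326 = -1.3245 → -1.32.
α₁ = Φ(-1.32) = 0.0934; rank = round(1000 × 0.0934) = 93; θ*₍93₎ = 32.7.
Upper: z₀ + z₂ = 1.857; 1 − a(z₀+z₂) = 1.0873; argument = 1.9199 → 1.92; α₂ = 0.9726; rank = 973; θ*₍973₎ = 38.0.

(32.7, 38.0)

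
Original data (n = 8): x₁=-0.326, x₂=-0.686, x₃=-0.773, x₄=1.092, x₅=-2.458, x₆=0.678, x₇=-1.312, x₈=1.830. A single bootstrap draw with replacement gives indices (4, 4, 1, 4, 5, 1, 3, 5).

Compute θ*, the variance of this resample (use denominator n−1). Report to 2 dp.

Resample values: 1.092, 1.092, -0.326, 1.092, -2.458, -0.326, -0.773, -2.458.
Mean = -0.3831; sum of squared deviations = 15.2967
s² = 15.2967 / 7 = 2.1852

θ* = 2.19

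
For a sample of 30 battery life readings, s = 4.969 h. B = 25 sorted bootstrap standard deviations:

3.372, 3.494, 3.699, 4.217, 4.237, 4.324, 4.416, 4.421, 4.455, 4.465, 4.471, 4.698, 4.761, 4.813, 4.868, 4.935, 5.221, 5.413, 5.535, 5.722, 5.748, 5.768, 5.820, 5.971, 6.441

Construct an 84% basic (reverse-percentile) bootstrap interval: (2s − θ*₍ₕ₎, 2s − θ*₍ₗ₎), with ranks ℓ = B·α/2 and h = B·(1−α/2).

(4.118, 6.444)

Percentile endpoints at ranks 2 and 23: θ*₍2₎ = 3.494, θ*₍23₎ = 5.820.
Basic interval reflects these around s:
  lower = 2 × 4.969 − 5.820 = 4.118
  upper = 2 × 4.969 − 3.494 = 6.444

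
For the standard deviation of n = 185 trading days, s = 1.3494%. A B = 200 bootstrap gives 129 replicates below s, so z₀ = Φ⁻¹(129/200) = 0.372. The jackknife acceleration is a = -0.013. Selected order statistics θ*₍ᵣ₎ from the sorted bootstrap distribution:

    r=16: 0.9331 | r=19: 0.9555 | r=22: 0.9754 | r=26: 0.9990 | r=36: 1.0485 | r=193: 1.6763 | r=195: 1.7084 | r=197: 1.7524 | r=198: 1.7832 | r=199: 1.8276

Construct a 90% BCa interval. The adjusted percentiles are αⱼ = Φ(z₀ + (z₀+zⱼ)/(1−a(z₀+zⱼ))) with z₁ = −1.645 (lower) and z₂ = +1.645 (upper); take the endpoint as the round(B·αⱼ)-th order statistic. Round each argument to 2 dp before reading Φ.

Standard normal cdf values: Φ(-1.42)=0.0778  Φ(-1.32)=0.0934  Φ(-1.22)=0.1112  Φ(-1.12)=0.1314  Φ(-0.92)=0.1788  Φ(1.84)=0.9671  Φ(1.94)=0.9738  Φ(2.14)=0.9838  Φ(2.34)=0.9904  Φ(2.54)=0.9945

(1.0485, 1.7832)

Lower: z₀ + z₁ = 0.372 + (-1.645) = -1.273; 1 − a(z₀+z₁) = 1 − (-0.013)(-1.273) = 0.9835; argument = 0.372 + (-1.273)/0.9835 = -0.9224 → -0.92.
α₁ = Φ(-0.92) = 0.1788; rank = round(200 × 0.1788) = 36; θ*₍36₎ = 1.0485.
Upper: z₀ + z₂ = 2.017; 1 − a(z₀+z₂) = 1.0262; argument = 2.3375 → 2.34; α₂ = 0.9904; rank = 198; θ*₍198₎ = 1.7832.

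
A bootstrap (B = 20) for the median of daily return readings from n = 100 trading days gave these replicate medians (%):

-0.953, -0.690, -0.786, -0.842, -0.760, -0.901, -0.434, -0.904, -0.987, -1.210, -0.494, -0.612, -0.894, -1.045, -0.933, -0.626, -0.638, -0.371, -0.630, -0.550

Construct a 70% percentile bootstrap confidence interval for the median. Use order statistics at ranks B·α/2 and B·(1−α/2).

(-0.987, -0.550)

Sorted replicates: -1.210, -1.045, -0.987, -0.953, -0.933, -0.904, -0.901, -0.894, -0.842, -0.786, -0.760, -0.690, -0.638, -0.630, -0.626, -0.612, -0.550, -0.494, -0.434, -0.371
α = 0.30; lower rank = 20 × 0.150 = 3; upper rank = 20 × 0.850 = 17.
The 3rd smallest replicate is -0.987; the 17th is -0.550.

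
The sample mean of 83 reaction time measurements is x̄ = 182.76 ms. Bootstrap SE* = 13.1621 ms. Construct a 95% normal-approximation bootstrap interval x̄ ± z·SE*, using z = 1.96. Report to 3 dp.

Margin = 1.96 × 13.1621 = 25.7977
Interval: 182.76 ± 25.7977

(156.962, 208.558)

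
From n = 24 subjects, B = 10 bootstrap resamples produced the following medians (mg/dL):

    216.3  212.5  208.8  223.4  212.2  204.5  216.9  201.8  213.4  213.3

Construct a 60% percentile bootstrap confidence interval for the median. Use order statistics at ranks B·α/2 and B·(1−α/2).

(204.5, 216.3)

Sorted replicates: 201.8, 204.5, 208.8, 212.2, 212.5, 213.3, 213.4, 216.3, 216.9, 223.4
α = 0.40; lower rank = 10 × 0.200 = 2; upper rank = 10 × 0.800 = 8.
The 2nd smallest replicate is 204.5; the 8th is 216.3.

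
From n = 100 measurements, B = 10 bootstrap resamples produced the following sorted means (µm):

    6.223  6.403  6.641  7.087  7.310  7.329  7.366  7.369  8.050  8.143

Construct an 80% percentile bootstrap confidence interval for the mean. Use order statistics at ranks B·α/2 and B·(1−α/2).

(6.223, 8.050)

α = 0.20; lower rank = 10 × 0.100 = 1; upper rank = 10 × 0.900 = 9.
The 1st smallest replicate is 6.223; the 9th is 8.050.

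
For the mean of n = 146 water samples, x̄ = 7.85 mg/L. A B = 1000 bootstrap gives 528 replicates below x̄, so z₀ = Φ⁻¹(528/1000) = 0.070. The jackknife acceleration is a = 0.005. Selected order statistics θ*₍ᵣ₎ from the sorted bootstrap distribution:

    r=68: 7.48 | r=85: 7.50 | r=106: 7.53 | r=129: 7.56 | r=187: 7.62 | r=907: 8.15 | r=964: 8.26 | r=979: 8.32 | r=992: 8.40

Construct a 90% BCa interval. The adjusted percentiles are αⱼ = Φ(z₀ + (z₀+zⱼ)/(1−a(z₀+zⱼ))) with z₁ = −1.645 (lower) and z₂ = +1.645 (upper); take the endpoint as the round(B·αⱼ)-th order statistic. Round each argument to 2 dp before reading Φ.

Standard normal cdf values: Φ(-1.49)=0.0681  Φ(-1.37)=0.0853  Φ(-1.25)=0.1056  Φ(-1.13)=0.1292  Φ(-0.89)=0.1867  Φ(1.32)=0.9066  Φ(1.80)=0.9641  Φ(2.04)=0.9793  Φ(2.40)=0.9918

(7.48, 8.26)

Lower: z₀ + z₁ = 0.070 + (-1.645) = -1.575; 1 − a(z₀+z₁) = 1 − (0.005)(-1.575) = 1.0079; argument = 0.070 + (-1.575)/1.0079 = -1.4927 → -1.49.
α₁ = Φ(-1.49) = 0.0681; rank = round(1000 × 0.0681) = 68; θ*₍68₎ = 7.48.
Upper: z₀ + z₂ = 1.715; 1 − a(z₀+z₂) = 0.9914; argument = 1.7998 → 1.80; α₂ = 0.9641; rank = 964; θ*₍964₎ = 8.26.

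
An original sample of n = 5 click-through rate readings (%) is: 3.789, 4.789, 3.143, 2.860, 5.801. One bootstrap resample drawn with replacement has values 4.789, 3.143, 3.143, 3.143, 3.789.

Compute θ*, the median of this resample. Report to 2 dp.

θ* = 3.14

Sorted: 3.143, 3.143, 3.143, 3.789, 4.789
Median = middle value = 3.14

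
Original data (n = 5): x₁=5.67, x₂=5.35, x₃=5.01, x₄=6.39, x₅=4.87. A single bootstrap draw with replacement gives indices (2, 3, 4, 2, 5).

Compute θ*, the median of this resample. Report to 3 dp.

Resample values: 5.35, 5.01, 6.39, 5.35, 4.87.
Sorted: 4.87, 5.01, 5.35, 5.35, 6.39
Median = middle value = 5.350

θ* = 5.350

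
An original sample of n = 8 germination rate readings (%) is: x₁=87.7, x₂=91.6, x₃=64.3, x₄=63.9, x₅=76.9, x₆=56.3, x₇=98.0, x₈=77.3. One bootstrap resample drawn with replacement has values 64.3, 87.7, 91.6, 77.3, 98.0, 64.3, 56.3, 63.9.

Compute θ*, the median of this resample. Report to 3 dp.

θ* = 70.800

Sorted: 56.3, 63.9, 64.3, 64.3, 77.3, 87.7, 91.6, 98.0
Median = average of the two middle values = 70.800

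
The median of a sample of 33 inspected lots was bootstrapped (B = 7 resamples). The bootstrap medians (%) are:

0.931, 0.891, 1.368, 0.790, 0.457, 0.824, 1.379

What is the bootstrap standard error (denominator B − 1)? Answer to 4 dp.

Bootstrap SE is the standard deviation of the 7 replicate medians.
Mean of replicates: (0.931 + 0.891 + 1.368 + 0.790 + 0.457 + 0.824 + 1.379) / 7 = 6.64000 / 7 = 0.94857
Sum of squared deviations: (−0.01757)² + (−0.05757)² + (+0.41943)² + (−0.15857)² + (−0.49157)² + (−0.12457)² + (+0.43043)² = 0.64712
Variance = 0.64712 / 6 = 0.10785
SE* = √0.10785

SE* = 0.3284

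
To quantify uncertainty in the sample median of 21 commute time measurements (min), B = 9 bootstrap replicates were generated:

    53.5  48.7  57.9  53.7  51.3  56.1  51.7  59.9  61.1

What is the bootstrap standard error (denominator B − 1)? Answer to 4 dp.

SE* = 4.1671

Bootstrap SE is the standard deviation of the 9 replicate medians.
Mean of replicates: (53.5 + 48.7 + 57.9 + 53.7 + 51.3 + 56.1 + 51.7 + 59.9 + 61.1) / 9 = 493.90000 / 9 = 54.87778
Sum of squared deviations: (−1.37778)² + (−6.17778)² + (+3.02222)² + (−1.17778)² + (−3.57778)² + (+1.22222)² + (−3.17778)² + (+5.02222)² + (+6.22222)² = 138.91556
Variance = 138.91556 / 8 = 17.36444
SE* = √17.36444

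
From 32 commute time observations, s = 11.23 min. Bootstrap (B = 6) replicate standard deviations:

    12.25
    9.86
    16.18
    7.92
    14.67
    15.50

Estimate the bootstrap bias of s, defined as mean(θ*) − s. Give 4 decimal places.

bias = +1.5000

mean(θ*) = (12.25 + 9.86 + 16.18 + 7.92 + 14.67 + 15.50) / 6 = 12.73000
bias = 12.73000 − 11.23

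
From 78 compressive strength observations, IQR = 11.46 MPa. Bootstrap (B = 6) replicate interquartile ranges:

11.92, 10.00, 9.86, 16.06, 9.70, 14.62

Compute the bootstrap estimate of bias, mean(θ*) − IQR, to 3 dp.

mean(θ*) = (11.92 + 10.00 + 9.86 + 16.06 + 9.70 + 14.62) / 6 = 12.0267
bias = 12.0267 − 11.46

bias = +0.567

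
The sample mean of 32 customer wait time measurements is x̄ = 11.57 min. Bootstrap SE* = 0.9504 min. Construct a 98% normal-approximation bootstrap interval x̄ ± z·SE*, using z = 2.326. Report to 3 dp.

(9.359, 13.781)

Margin = 2.326 × 0.9504 = 2.2106
Interval: 11.57 ± 2.2106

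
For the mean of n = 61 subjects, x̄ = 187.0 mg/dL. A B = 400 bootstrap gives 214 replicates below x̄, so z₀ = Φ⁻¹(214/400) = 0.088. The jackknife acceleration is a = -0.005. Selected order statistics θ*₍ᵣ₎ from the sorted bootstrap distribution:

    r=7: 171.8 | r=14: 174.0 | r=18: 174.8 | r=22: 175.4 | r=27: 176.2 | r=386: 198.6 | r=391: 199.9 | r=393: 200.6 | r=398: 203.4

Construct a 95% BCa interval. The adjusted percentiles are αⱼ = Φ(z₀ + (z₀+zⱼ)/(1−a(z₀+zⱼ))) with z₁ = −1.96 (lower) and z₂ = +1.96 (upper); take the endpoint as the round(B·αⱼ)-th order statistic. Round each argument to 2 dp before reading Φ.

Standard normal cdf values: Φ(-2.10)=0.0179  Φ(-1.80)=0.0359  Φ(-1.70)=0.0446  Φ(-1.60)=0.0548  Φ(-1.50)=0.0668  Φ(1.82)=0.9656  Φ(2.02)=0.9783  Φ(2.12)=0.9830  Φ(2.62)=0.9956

(174.0, 200.6)

Lower: z₀ + z₁ = 0.088 + (-1.960) = -1.872; 1 − a(z₀+z₁) = 1 − (-0.005)(-1.872) = 0.9906; argument = 0.088 + (-1.872)/0.9906 = -1.8017 → -1.80.
α₁ = Φ(-1.80) = 0.0359; rank = round(400 × 0.0359) = 14; θ*₍14₎ = 174.0.
Upper: z₀ + z₂ = 2.048; 1 − a(z₀+z₂) = 1.0102; argument = 2.1152 → 2.12; α₂ = 0.9830; rank = 393; θ*₍393₎ = 200.6.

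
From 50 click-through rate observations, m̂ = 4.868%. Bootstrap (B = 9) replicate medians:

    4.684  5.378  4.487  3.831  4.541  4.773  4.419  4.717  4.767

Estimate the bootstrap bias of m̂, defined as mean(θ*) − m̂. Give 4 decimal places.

mean(θ*) = (4.684 + 5.378 + 4.487 + 3.831 + 4.541 + 4.773 + 4.419 + 4.717 + 4.767) / 9 = 4.62189
bias = 4.62189 − 4.868

bias = −0.2461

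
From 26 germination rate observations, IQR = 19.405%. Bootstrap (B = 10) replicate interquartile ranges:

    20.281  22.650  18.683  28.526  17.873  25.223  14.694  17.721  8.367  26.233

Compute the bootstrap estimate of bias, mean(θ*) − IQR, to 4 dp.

bias = +0.6201

mean(θ*) = (20.281 + 22.650 + 18.683 + 28.526 + 17.873 + 25.223 + 14.694 + 17.721 + 8.367 + 26.233) / 10 = 20.02510
bias = 20.02510 − 19.405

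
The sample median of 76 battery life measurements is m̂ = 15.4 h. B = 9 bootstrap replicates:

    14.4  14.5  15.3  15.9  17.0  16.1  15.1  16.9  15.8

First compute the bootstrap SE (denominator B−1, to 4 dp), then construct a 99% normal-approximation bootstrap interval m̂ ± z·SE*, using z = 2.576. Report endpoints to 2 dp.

(12.99, 17.81)

Mean of replicates = 15.6667; sum of squared deviations = 6.9800; SE* = √(6.9800/8) = 0.9341
Margin = 2.576 × 0.9341 = 2.406
Interval: 15.4 ± 2.406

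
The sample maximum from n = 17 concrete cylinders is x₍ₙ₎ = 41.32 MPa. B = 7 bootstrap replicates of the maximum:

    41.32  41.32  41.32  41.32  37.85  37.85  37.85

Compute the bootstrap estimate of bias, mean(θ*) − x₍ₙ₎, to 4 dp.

mean(θ*) = (41.32 + 41.32 + 41.32 + 41.32 + 37.85 + 37.85 + 37.85) / 7 = 39.83286
bias = 39.83286 − 41.32

bias = −1.4871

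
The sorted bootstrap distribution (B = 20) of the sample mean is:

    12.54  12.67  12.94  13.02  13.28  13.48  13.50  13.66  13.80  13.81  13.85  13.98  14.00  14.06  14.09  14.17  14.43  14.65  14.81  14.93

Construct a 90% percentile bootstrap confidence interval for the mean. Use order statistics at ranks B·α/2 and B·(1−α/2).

(12.54, 14.81)

α = 0.10; lower rank = 20 × 0.050 = 1; upper rank = 20 × 0.950 = 19.
The 1st smallest replicate is 12.54; the 19th is 14.81.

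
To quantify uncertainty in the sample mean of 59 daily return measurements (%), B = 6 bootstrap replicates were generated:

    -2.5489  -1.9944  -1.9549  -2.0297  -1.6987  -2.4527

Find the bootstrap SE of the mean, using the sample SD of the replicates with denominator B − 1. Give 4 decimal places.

SE* = 0.3234

Bootstrap SE is the standard deviation of the 6 replicate means.
Mean of replicates: ((-2.5489) + (-1.9944) + (-1.9549) + (-2.0297) + (-1.6987) + (-2.4527)) / 6 = -12.67930 / 6 = -2.11322
Sum of squared deviations: (−0.43568)² + (+0.11882)² + (+0.15832)² + (+0.08352)² + (+0.41452)² + (−0.33948)² = 0.52305
Variance = 0.52305 / 5 = 0.10461
SE* = √0.10461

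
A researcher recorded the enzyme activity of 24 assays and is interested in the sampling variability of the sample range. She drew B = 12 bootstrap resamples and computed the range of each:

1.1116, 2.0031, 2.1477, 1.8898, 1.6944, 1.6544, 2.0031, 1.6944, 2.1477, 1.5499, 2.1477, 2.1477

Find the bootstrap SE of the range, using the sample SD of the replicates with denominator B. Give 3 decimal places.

SE* = 0.306

Bootstrap SE is the standard deviation of the 12 replicate ranges.
Mean of replicates: (1.1116 + 2.0031 + 2.1477 + 1.8898 + 1.6944 + 1.6544 + 2.0031 + 1.6944 + 2.1477 + 1.5499 + 2.1477 + 2.1477) / 12 = 22.19150 / 12 = 1.84929
Sum of squared deviations: (−0.73769)² + (+0.15381)² + (+0.29841)² + (+0.04051)² + (−0.15489)² + (−0.19489)² + (+0.15381)² + (−0.15489)² + (+0.29841)² + (−0.29939)² + (+0.29841)² + (+0.29841)² = 1.12494
Variance = 1.12494 / 12 = 0.09374
SE* = √0.09374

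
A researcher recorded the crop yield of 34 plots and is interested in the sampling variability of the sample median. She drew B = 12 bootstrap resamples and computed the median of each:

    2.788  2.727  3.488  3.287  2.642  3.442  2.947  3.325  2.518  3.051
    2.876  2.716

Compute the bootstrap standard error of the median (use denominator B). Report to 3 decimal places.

Bootstrap SE is the standard deviation of the 12 replicate medians.
Mean of replicates: (2.788 + 2.727 + 3.488 + 3.287 + 2.642 + 3.442 + 2.947 + 3.325 + 2.518 + 3.051 + 2.876 + 2.716) / 12 = 35.8070 / 12 = 2.9839
Sum of squared deviations: (−0.1959)² + (−0.2569)² + (+0.5041)² + (+0.3031)² + (−0.3419)² + (+0.4581)² + (−0.0369)² + (+0.3411)² + (−0.4659)² + (+0.0671)² + (−0.1079)² + (−0.2679)² = 1.1998
Variance = 1.1998 / 12 = 0.1000
SE* = √0.1000

SE* = 0.316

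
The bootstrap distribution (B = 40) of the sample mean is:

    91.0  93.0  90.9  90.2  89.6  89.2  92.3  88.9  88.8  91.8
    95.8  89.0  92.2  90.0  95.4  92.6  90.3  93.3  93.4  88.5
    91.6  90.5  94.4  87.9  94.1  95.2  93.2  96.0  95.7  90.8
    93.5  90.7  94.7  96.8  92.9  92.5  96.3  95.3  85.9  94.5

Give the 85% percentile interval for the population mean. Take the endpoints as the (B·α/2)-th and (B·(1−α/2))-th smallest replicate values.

Sorted replicates: 85.9, 87.9, 88.5, 88.8, 88.9, 89.0, 89.2, 89.6, 90.0, 90.2, 90.3, 90.5, 90.7, 90.8, 90.9, 91.0, 91.6, 91.8, 92.2, 92.3, 92.5, 92.6, 92.9, 93.0, 93.2, 93.3, 93.4, 93.5, 94.1, 94.4, 94.5, 94.7, 95.2, 95.3, 95.4, 95.7, 95.8, 96.0, 96.3, 96.8
α = 0.15; lower rank = 40 × 0.075 = 3; upper rank = 40 × 0.925 = 37.
The 3rd smallest replicate is 88.5; the 37th is 95.8.

(88.5, 95.8)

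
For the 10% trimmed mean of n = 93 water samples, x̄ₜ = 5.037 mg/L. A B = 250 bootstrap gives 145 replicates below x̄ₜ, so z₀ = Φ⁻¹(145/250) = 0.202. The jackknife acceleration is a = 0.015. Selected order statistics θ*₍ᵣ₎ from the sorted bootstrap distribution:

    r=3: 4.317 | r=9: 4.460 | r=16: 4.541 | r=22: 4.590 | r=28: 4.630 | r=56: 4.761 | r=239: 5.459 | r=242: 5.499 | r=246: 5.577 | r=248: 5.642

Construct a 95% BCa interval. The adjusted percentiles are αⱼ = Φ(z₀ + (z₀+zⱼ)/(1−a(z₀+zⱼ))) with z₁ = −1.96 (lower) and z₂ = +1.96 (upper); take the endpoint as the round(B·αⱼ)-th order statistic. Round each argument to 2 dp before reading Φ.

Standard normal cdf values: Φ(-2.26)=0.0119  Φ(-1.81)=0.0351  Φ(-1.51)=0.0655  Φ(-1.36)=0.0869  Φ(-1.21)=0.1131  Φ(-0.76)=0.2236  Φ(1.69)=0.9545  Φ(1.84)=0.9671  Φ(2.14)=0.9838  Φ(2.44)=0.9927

Lower: z₀ + z₁ = 0.202 + (-1.960) = -1.758; 1 − a(z₀+z₁) = 1 − (0.015)(-1.758) = 1.0264; argument = 0.202 + (-1.758)/1.0264 = -1.5108 → -1.51.
α₁ = Φ(-1.51) = 0.0655; rank = round(250 × 0.0655) = 16; θ*₍16₎ = 4.541.
Upper: z₀ + z₂ = 2.162; 1 − a(z₀+z₂) = 0.9676; argument = 2.4365 → 2.44; α₂ = 0.9927; rank = 248; θ*₍248₎ = 5.642.

(4.541, 5.642)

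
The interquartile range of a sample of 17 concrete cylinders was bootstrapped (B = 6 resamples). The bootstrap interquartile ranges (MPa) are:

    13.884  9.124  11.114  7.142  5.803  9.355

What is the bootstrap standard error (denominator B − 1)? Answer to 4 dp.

Bootstrap SE is the standard deviation of the 6 replicate interquartile ranges.
Mean of replicates: (13.884 + 9.124 + 11.114 + 7.142 + 5.803 + 9.355) / 6 = 56.42200 / 6 = 9.40367
Sum of squared deviations: (+4.48033)² + (−0.27967)² + (+1.71033)² + (−2.26167)² + (−3.60067)² + (−0.04867)² = 41.15915
Variance = 41.15915 / 5 = 8.23183
SE* = √8.23183

SE* = 2.8691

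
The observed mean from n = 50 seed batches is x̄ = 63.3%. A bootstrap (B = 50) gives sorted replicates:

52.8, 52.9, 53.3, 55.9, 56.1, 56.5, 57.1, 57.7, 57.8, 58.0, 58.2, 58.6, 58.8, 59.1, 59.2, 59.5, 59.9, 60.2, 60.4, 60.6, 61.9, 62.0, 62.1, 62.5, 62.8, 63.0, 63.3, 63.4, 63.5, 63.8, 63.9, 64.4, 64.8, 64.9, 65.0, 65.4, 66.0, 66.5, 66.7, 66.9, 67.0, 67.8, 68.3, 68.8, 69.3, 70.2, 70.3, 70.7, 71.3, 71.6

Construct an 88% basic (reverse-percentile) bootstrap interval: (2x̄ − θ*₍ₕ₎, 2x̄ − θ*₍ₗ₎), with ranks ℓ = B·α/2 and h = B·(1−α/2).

Percentile endpoints at ranks 3 and 47: θ*₍3₎ = 53.3, θ*₍47₎ = 70.3.
Basic interval reflects these around x̄:
  lower = 2 × 63.3 − 70.3 = 56.3
  upper = 2 × 63.3 − 53.3 = 73.3

(56.3, 73.3)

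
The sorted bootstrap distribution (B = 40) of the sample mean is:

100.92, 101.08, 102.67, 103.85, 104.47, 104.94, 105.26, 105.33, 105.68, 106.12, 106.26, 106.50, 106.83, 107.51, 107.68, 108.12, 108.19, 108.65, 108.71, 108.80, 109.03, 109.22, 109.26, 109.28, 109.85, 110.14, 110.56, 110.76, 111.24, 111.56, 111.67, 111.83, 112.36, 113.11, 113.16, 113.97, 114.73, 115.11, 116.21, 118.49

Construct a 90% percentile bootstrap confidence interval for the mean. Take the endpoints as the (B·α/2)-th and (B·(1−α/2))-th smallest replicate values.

(101.08, 115.11)

α = 0.10; lower rank = 40 × 0.050 = 2; upper rank = 40 × 0.950 = 38.
The 2nd smallest replicate is 101.08; the 38th is 115.11.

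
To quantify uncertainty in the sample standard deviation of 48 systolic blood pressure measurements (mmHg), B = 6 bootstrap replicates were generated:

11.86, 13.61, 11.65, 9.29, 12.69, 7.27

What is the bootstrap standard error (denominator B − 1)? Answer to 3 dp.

Bootstrap SE is the standard deviation of the 6 replicate standard deviations.
Mean of replicates: (11.86 + 13.61 + 11.65 + 9.29 + 12.69 + 7.27) / 6 = 66.3700 / 6 = 11.0617
Sum of squared deviations: (+0.7983)² + (+2.5483)² + (+0.5883)² + (−1.7717)² + (+1.6283)² + (−3.7917)² = 27.6445
Variance = 27.6445 / 5 = 5.5289
SE* = √5.5289

SE* = 2.351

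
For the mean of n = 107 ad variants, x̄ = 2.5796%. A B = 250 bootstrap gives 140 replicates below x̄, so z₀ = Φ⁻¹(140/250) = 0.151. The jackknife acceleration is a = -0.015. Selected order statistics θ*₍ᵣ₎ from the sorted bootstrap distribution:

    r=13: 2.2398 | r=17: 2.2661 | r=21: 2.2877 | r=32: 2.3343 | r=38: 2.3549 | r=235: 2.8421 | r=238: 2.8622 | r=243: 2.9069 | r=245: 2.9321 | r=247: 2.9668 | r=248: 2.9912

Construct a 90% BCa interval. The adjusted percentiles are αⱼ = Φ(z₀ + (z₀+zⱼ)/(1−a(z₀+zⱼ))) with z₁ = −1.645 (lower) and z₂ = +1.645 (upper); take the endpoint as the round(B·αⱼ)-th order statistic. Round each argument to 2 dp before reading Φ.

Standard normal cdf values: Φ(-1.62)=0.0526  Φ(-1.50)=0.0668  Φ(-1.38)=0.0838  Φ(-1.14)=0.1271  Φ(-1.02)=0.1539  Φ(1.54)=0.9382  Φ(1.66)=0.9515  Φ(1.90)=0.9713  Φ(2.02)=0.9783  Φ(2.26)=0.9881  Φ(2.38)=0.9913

(2.2877, 2.9069)

Lower: z₀ + z₁ = 0.151 + (-1.645) = -1.494; 1 − a(z₀+z₁) = 1 − (-0.015)(-1.494) = 0.9776; argument = 0.151 + (-1.494)/0.9776 = -1.3772 → -1.38.
α₁ = Φ(-1.38) = 0.0838; rank = round(250 × 0.0838) = 21; θ*₍21₎ = 2.2877.
Upper: z₀ + z₂ = 1.796; 1 − a(z₀+z₂) = 1.0269; argument = 1.8999 → 1.90; α₂ = 0.9713; rank = 243; θ*₍243₎ = 2.9069.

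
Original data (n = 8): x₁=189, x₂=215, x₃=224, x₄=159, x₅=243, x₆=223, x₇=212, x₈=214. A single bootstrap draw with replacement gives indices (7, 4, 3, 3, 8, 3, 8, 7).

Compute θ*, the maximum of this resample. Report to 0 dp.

Resample values: 212, 159, 224, 224, 214, 224, 214, 212.
Maximum = 224

θ* = 224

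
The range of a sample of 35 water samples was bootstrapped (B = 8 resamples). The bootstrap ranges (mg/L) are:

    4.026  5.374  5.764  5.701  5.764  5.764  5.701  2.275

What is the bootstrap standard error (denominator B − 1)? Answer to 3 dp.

Bootstrap SE is the standard deviation of the 8 replicate ranges.
Mean of replicates: (4.026 + 5.374 + 5.764 + 5.701 + 5.764 + 5.764 + 5.701 + 2.275) / 8 = 40.3690 / 8 = 5.0461
Sum of squared deviations: (−1.0201)² + (+0.3279)² + (+0.7179)² + (+0.6549)² + (+0.7179)² + (+0.7179)² + (+0.6549)² + (−2.7711)² = 11.2310
Variance = 11.2310 / 7 = 1.6044
SE* = √1.6044

SE* = 1.267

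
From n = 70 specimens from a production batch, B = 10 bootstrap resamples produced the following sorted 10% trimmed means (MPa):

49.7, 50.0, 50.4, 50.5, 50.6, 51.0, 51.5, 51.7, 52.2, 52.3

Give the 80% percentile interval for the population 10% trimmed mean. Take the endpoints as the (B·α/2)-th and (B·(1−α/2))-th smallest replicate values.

(49.7, 52.2)

α = 0.20; lower rank = 10 × 0.100 = 1; upper rank = 10 × 0.900 = 9.
The 1st smallest replicate is 49.7; the 9th is 52.2.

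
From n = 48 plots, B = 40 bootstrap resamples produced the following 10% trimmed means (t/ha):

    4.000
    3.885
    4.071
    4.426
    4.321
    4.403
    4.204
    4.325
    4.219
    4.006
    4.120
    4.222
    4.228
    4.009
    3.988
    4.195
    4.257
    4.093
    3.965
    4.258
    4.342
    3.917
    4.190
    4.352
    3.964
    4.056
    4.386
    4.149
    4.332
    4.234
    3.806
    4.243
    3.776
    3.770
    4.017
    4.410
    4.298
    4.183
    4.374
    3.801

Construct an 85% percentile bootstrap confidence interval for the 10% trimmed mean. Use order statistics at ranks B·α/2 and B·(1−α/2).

Sorted replicates: 3.770, 3.776, 3.801, 3.806, 3.885, 3.917, 3.964, 3.965, 3.988, 4.000, 4.006, 4.009, 4.017, 4.056, 4.071, 4.093, 4.120, 4.149, 4.183, 4.190, 4.195, 4.204, 4.219, 4.222, 4.228, 4.234, 4.243, 4.257, 4.258, 4.298, 4.321, 4.325, 4.332, 4.342, 4.352, 4.374, 4.386, 4.403, 4.410, 4.426
α = 0.15; lower rank = 40 × 0.075 = 3; upper rank = 40 × 0.925 = 37.
The 3rd smallest replicate is 3.801; the 37th is 4.386.

(3.801, 4.386)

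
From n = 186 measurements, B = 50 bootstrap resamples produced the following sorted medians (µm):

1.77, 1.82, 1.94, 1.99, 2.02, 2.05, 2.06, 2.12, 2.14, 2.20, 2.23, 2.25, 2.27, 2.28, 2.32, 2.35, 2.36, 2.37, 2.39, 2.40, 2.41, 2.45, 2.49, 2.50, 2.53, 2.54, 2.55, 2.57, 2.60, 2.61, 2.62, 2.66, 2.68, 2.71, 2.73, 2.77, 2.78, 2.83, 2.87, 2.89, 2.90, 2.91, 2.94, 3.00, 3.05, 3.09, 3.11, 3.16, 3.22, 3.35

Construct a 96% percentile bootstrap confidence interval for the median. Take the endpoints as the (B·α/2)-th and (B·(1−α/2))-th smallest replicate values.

α = 0.04; lower rank = 50 × 0.020 = 1; upper rank = 50 × 0.980 = 49.
The 1st smallest replicate is 1.77; the 49th is 3.22.

(1.77, 3.22)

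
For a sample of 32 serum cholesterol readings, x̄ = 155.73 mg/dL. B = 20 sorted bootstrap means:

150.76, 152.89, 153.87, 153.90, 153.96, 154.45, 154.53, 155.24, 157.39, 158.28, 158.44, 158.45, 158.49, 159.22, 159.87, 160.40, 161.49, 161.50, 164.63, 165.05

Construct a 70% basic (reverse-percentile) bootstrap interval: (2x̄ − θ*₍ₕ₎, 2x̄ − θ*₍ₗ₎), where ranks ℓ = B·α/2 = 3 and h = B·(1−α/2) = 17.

(149.97, 157.59)

Percentile endpoints at ranks 3 and 17: θ*₍3₎ = 153.87, θ*₍17₎ = 161.49.
Basic interval reflects these around x̄:
  lower = 2 × 155.73 − 161.49 = 149.97
  upper = 2 × 155.73 − 153.87 = 157.59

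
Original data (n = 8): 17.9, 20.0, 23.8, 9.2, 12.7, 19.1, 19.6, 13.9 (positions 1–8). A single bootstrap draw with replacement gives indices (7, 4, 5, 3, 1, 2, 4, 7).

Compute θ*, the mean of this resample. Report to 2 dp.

Resample values: 19.6, 9.2, 12.7, 23.8, 17.9, 20.0, 9.2, 19.6.
Mean = (19.6 + 9.2 + 12.7 + 23.8 + 17.9 + 20.0 + 9.2 + 19.6) / 8 = 132.00 / 8 = 16.50

θ* = 16.50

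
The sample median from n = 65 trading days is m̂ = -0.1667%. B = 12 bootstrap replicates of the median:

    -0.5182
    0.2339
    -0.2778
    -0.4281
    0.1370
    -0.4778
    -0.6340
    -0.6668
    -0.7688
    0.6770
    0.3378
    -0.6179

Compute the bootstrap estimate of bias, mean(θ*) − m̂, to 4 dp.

mean(θ*) = ((-0.5182) + 0.2339 + (-0.2778) + (-0.4281) + 0.1370 + (-0.4778) + (-0.6340) + (-0.6668) + (-0.7688) + 0.6770 + 0.3378 + (-0.6179)) / 12 = -0.25031
bias = -0.25031 − -0.1667

bias = −0.0836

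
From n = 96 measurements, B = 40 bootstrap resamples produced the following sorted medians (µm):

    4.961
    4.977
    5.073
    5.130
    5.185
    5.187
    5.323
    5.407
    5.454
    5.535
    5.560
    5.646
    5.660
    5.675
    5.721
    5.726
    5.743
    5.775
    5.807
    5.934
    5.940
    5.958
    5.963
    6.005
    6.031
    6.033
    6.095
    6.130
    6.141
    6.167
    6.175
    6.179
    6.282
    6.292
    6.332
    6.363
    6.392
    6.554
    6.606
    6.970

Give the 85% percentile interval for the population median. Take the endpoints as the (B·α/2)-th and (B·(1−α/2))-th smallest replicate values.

(5.073, 6.392)

α = 0.15; lower rank = 40 × 0.075 = 3; upper rank = 40 × 0.925 = 37.
The 3rd smallest replicate is 5.073; the 37th is 6.392.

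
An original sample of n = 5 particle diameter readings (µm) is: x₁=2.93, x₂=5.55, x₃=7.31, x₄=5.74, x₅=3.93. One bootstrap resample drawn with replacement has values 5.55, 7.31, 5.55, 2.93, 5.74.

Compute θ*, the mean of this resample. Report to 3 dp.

θ* = 5.416

Mean = (5.55 + 7.31 + 5.55 + 2.93 + 5.74) / 5 = 27.080 / 5 = 5.416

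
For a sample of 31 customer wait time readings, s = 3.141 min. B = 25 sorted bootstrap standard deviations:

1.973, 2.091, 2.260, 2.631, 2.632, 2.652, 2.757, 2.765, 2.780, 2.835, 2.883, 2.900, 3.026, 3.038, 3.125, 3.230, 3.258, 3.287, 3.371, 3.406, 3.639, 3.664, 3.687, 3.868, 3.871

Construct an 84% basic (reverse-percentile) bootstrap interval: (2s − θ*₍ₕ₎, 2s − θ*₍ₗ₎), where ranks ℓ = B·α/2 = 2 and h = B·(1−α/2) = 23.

Percentile endpoints at ranks 2 and 23: θ*₍2₎ = 2.091, θ*₍23₎ = 3.687.
Basic interval reflects these around s:
  lower = 2 × 3.141 − 3.687 = 2.595
  upper = 2 × 3.141 − 2.091 = 4.191

(2.595, 4.191)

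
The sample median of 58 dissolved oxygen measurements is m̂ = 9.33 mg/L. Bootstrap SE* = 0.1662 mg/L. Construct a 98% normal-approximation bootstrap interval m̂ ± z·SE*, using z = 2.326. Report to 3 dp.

(8.943, 9.717)

Margin = 2.326 × 0.1662 = 0.3866
Interval: 9.33 ± 0.3866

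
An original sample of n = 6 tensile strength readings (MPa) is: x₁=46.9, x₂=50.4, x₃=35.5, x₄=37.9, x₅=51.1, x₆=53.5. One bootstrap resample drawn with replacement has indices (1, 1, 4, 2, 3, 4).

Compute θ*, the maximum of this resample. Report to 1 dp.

θ* = 50.4

Resample values: 46.9, 46.9, 37.9, 50.4, 35.5, 37.9.
Maximum = 50.4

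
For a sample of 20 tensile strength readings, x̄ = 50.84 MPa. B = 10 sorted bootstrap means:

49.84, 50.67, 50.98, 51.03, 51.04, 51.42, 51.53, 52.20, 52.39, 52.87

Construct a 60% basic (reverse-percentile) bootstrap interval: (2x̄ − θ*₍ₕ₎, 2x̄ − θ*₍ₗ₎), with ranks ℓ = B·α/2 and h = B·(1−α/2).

Percentile endpoints at ranks 2 and 8: θ*₍2₎ = 50.67, θ*₍8₎ = 52.20.
Basic interval reflects these around x̄:
  lower = 2 × 50.84 − 52.20 = 49.48
  upper = 2 × 50.84 − 50.67 = 51.01

(49.48, 51.01)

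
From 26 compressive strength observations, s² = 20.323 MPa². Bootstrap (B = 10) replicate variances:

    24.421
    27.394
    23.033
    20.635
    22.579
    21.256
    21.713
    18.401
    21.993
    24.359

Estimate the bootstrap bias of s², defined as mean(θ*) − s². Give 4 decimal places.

mean(θ*) = (24.421 + 27.394 + 23.033 + 20.635 + 22.579 + 21.256 + 21.713 + 18.401 + 21.993 + 24.359) / 10 = 22.57840
bias = 22.57840 − 20.323

bias = +2.2554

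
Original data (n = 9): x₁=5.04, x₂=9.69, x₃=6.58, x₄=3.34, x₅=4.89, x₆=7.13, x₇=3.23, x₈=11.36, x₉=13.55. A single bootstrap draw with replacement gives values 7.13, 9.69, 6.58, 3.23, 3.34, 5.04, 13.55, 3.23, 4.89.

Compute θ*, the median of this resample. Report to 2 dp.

Sorted: 3.23, 3.23, 3.34, 4.89, 5.04, 6.58, 7.13, 9.69, 13.55
Median = middle value = 5.04

θ* = 5.04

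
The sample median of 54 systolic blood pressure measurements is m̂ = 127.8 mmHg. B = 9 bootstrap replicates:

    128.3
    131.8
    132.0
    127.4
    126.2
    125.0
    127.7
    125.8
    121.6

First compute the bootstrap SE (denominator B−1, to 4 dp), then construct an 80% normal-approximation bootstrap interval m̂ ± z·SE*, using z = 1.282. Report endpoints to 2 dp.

(123.63, 131.97)

Mean of replicates = 127.3111; sum of squared deviations = 84.7489; SE* = √(84.7489/8) = 3.2548
Margin = 1.282 × 3.2548 = 4.173
Interval: 127.8 ± 4.173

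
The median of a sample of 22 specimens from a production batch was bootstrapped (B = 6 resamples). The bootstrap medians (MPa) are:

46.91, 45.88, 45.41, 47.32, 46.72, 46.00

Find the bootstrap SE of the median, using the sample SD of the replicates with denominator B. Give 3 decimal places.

Bootstrap SE is the standard deviation of the 6 replicate medians.
Mean of replicates: (46.91 + 45.88 + 45.41 + 47.32 + 46.72 + 46.00) / 6 = 278.2400 / 6 = 46.3733
Sum of squared deviations: (+0.5367)² + (−0.4933)² + (−0.9633)² + (+0.9467)² + (+0.3467)² + (−0.3733)² = 2.6151
Variance = 2.6151 / 6 = 0.4359
SE* = √0.4359

SE* = 0.660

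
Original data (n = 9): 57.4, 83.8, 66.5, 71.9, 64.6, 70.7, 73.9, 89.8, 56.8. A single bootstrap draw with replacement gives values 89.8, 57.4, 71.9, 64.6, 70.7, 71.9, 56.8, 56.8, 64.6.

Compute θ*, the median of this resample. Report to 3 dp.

Sorted: 56.8, 56.8, 57.4, 64.6, 64.6, 70.7, 71.9, 71.9, 89.8
Median = middle value = 64.600

θ* = 64.600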